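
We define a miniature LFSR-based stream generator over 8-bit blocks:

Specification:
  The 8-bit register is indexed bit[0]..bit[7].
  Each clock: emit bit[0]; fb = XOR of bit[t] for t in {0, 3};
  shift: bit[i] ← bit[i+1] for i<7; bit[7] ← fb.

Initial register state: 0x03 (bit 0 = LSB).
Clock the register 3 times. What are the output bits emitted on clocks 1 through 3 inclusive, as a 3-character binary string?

reg_0 = 0x03
clock 1: out=1, reg = 0x81
clock 2: out=1, reg = 0xC0
clock 3: out=0, reg = 0x60

110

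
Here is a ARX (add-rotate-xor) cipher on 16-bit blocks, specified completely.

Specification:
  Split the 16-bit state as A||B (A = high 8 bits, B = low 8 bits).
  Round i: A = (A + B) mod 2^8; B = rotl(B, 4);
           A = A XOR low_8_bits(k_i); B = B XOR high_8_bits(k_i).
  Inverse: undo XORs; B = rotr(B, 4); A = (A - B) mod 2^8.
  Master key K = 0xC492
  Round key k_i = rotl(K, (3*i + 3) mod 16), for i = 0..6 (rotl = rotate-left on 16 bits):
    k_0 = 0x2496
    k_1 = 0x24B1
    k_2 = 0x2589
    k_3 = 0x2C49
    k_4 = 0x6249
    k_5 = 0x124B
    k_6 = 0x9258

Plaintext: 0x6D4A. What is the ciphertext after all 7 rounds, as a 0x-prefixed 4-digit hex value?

s_0 = plaintext = 0x6D4A
s_1 = Round(s_0, k_0) = 0x2180
s_2 = Round(s_1, k_1) = 0x102C
s_3 = Round(s_2, k_2) = 0xB5E7
s_4 = Round(s_3, k_3) = 0xD552
s_5 = Round(s_4, k_4) = 0x6E47
s_6 = Round(s_5, k_5) = 0xFE66
s_7 = Round(s_6, k_6) = 0x3CF4

0x3CF4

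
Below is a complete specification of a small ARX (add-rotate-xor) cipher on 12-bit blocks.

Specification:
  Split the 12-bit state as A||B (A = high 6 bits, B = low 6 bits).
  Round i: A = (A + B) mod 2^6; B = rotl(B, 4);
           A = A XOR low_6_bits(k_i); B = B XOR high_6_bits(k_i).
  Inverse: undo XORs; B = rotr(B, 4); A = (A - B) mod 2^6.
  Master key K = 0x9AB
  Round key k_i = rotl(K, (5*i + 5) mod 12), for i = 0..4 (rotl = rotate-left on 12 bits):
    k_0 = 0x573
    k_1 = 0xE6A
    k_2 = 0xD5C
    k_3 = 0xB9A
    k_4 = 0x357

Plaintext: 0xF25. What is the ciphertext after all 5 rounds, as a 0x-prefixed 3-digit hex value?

s_0 = plaintext = 0xF25
s_1 = Round(s_0, k_0) = 0x48C
s_2 = Round(s_1, k_1) = 0xD3A
s_3 = Round(s_2, k_2) = 0xC9B
s_4 = Round(s_3, k_3) = 0x5D8
s_5 = Round(s_4, k_4) = 0xE0B

0xE0B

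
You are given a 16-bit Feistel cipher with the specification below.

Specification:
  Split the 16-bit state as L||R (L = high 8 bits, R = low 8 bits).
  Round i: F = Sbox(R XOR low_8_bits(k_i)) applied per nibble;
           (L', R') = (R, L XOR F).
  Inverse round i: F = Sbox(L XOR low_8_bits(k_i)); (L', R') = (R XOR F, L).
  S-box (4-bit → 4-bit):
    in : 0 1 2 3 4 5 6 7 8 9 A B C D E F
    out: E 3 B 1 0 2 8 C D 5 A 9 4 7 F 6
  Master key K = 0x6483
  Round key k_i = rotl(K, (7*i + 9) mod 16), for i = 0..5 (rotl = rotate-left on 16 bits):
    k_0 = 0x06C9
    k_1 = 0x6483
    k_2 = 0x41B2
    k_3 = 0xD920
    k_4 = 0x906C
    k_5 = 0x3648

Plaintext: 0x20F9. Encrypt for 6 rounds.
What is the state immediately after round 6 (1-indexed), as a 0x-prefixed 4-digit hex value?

0x9792

s_0 = plaintext = 0x20F9
s_1 = Round(s_0, k_0) = 0xF93E
s_2 = Round(s_1, k_1) = 0x3E6E
s_3 = Round(s_2, k_2) = 0x6E4A
s_4 = Round(s_3, k_3) = 0x4AE4
s_5 = Round(s_4, k_4) = 0xE497
s_6 = Round(s_5, k_5) = 0x9792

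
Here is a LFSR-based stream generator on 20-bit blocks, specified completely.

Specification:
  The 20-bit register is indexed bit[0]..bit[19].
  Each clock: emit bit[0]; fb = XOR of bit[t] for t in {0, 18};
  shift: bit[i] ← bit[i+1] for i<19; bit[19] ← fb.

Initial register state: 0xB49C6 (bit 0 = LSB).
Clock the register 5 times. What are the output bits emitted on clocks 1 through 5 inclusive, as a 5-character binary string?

01100

reg_0 = 0xB49C6
clock 1: out=0, reg = 0x5A4E3
clock 2: out=1, reg = 0x2D271
clock 3: out=1, reg = 0x96938
clock 4: out=0, reg = 0x4B49C
clock 5: out=0, reg = 0xA5A4E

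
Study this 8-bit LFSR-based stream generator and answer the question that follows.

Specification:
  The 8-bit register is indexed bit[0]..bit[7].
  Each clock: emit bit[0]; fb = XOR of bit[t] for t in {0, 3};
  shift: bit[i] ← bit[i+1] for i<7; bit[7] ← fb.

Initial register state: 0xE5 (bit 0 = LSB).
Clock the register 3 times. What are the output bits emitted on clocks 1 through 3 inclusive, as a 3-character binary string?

101

reg_0 = 0xE5
clock 1: out=1, reg = 0xF2
clock 2: out=0, reg = 0x79
clock 3: out=1, reg = 0x3C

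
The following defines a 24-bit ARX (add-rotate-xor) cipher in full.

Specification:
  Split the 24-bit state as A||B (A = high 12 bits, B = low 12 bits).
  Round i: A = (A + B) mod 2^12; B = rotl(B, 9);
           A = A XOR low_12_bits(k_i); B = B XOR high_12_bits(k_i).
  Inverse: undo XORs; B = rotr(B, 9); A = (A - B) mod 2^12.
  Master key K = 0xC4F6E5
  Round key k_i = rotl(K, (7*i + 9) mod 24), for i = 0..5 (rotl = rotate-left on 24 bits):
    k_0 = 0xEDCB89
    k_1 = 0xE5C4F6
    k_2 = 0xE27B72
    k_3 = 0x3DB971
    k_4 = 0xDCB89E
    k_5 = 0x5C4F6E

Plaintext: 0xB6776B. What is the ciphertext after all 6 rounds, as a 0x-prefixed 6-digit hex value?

0x87F8D7

s_0 = plaintext = 0xB6776B
s_1 = Round(s_0, k_0) = 0x95B831
s_2 = Round(s_1, k_1) = 0x57AD5A
s_3 = Round(s_2, k_2) = 0x9A6B8C
s_4 = Round(s_3, k_3) = 0xC43AAA
s_5 = Round(s_4, k_4) = 0xE7389E
s_6 = Round(s_5, k_5) = 0x87F8D7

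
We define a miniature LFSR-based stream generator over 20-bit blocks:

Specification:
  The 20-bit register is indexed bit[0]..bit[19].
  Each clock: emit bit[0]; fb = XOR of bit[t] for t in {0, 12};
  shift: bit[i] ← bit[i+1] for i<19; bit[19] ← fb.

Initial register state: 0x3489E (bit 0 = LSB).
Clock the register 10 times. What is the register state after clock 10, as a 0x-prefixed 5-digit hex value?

reg_0 = 0x3489E
clock 1: out=0, reg = 0x1A44F
clock 2: out=1, reg = 0x8D227
clock 3: out=1, reg = 0x46913
clock 4: out=1, reg = 0xA3489
clock 5: out=1, reg = 0x51A44
clock 6: out=0, reg = 0xA8D22
clock 7: out=0, reg = 0x54691
clock 8: out=1, reg = 0xAA348
clock 9: out=0, reg = 0x551A4
clock 10: out=0, reg = 0xAA8D2

0xAA8D2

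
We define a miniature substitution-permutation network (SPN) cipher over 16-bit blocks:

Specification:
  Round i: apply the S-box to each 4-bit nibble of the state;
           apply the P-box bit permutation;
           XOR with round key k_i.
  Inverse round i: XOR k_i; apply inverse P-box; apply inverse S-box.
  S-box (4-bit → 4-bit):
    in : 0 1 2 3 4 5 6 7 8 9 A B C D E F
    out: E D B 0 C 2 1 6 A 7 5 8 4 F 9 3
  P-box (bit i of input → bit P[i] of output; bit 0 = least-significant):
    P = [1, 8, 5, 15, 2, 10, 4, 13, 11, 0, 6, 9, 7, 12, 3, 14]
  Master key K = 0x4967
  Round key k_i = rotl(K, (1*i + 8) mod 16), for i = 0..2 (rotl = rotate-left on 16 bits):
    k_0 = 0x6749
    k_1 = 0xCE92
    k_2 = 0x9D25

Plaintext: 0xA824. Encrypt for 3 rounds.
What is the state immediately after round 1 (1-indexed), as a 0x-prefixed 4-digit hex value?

s_0 = plaintext = 0xA824
s_1 = Round(s_0, k_0) = 0xC1E4
s_2 = Round(s_1, k_1) = 0x64FE
s_3 = Round(s_2, k_2) = 0x1BE3

0xC1E4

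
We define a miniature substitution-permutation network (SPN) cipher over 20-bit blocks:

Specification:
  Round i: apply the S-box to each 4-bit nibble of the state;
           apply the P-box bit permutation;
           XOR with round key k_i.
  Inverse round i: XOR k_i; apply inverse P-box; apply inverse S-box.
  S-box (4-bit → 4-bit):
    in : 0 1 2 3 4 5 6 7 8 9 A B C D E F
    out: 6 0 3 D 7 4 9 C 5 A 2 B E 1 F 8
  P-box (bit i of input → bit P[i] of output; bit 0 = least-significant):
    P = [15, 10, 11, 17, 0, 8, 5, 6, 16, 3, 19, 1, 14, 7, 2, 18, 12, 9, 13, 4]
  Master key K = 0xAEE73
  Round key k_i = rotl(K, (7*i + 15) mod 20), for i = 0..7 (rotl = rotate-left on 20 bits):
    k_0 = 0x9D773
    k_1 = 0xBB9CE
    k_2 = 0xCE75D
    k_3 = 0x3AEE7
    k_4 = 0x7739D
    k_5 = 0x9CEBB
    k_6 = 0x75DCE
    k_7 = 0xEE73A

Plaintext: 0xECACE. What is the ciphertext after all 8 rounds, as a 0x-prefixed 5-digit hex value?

0x54498

s_0 = plaintext = 0xECACE
s_1 = Round(s_0, k_0) = 0xF688F
s_2 = Round(s_1, k_1) = 0x4F9FF
s_3 = Round(s_2, k_2) = 0xAD517
s_4 = Round(s_3, k_3) = 0x9E4E7
s_5 = Round(s_4, k_4) = 0x83860
s_6 = Round(s_5, k_5) = 0x4B2FE
s_7 = Round(s_6, k_6) = 0x0A306
s_8 = Round(s_7, k_7) = 0x54498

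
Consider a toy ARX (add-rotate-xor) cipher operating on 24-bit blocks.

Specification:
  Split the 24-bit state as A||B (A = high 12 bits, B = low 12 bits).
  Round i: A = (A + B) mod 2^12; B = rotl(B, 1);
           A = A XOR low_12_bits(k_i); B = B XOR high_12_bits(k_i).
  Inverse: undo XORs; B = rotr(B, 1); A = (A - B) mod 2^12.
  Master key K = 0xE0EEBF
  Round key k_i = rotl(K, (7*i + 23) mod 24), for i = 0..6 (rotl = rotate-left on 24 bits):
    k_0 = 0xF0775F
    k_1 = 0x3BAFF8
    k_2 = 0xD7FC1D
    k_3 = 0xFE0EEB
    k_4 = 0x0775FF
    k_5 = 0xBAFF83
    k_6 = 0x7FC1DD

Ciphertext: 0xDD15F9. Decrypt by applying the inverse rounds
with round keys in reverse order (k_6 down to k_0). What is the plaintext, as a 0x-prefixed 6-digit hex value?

s_0 = ciphertext = 0xDD15F9
s_1 = InvRound(s_0, k_6) = 0x30A902
s_2 = InvRound(s_1, k_5) = 0x333956
s_3 = InvRound(s_2, k_4) = 0xA3CC90
s_4 = InvRound(s_3, k_3) = 0x31F1B8
s_5 = InvRound(s_4, k_2) = 0x09FE63
s_6 = InvRound(s_5, k_1) = 0x07BEEC
s_7 = InvRound(s_6, k_0) = 0xE2F8F5

0xE2F8F5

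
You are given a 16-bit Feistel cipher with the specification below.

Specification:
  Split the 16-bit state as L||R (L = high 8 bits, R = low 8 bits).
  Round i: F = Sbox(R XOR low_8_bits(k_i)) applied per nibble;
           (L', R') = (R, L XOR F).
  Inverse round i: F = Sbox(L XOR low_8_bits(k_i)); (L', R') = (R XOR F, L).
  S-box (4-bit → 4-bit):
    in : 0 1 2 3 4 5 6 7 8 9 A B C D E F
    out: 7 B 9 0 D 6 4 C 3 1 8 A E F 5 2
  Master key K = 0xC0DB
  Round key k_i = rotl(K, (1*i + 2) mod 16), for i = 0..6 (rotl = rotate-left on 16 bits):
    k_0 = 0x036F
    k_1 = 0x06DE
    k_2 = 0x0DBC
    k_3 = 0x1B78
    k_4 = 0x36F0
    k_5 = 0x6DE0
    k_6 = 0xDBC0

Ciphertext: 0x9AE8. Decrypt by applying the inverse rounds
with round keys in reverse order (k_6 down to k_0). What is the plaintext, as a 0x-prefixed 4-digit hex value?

s_0 = ciphertext = 0x9AE8
s_1 = InvRound(s_0, k_6) = 0x809A
s_2 = InvRound(s_1, k_5) = 0xDD80
s_3 = InvRound(s_2, k_4) = 0x1FDD
s_4 = InvRound(s_3, k_3) = 0x911F
s_5 = InvRound(s_4, k_2) = 0x8091
s_6 = InvRound(s_5, k_1) = 0xF480
s_7 = InvRound(s_6, k_0) = 0x9AF4

0x9AF4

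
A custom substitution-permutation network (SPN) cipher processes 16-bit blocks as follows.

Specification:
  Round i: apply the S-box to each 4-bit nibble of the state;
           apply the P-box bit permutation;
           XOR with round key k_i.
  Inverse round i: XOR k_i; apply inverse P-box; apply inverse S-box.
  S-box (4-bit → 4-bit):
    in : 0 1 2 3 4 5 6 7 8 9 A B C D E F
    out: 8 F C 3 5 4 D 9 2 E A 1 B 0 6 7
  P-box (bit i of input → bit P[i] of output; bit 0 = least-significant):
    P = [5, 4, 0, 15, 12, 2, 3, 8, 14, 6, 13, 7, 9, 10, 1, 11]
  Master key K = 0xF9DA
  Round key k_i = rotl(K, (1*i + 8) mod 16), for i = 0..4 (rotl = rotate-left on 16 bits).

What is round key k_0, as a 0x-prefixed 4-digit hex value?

0xDAF9

K = 0xF9DA
k_0 = rotl(K, (1*0+8) mod 16) = rotl(K, 8) = 0xDAF9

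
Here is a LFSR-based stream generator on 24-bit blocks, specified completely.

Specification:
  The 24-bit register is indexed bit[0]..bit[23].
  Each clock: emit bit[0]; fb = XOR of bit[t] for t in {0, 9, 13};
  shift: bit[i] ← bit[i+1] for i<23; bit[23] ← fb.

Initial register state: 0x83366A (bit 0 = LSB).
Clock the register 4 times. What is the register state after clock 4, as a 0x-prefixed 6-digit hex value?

reg_0 = 0x83366A
clock 1: out=0, reg = 0x419B35
clock 2: out=1, reg = 0x20CD9A
clock 3: out=0, reg = 0x1066CD
clock 4: out=1, reg = 0x883366

0x883366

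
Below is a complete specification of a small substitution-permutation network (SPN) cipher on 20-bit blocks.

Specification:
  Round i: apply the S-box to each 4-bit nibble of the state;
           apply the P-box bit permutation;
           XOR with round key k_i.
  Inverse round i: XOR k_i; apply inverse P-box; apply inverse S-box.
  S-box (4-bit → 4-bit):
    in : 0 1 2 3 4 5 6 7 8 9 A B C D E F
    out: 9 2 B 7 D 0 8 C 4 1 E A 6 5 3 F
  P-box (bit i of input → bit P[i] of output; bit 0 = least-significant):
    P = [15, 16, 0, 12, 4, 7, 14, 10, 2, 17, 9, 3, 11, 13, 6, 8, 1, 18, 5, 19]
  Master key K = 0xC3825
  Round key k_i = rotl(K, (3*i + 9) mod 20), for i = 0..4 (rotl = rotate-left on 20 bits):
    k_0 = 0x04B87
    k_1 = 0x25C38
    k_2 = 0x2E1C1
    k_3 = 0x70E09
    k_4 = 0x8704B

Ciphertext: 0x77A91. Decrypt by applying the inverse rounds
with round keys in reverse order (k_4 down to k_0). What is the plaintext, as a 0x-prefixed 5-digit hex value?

0x69363

s_0 = ciphertext = 0x77A91
s_1 = InvRound(s_0, k_4) = 0x2DAE1
s_2 = InvRound(s_1, k_3) = 0xC86A2
s_3 = InvRound(s_2, k_2) = 0xFAC78
s_4 = InvRound(s_3, k_1) = 0xBC582
s_5 = InvRound(s_4, k_0) = 0x69363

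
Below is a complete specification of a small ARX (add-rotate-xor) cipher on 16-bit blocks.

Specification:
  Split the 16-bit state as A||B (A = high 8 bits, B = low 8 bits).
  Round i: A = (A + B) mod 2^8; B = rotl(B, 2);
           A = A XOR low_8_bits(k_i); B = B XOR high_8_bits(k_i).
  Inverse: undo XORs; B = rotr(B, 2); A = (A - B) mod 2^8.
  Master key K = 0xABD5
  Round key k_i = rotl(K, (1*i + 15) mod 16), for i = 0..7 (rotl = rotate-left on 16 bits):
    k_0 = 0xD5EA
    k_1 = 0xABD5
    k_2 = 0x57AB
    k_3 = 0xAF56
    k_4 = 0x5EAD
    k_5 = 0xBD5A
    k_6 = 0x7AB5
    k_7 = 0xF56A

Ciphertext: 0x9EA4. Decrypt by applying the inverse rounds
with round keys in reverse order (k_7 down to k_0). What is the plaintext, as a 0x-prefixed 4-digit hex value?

0x73C9

s_0 = ciphertext = 0x9EA4
s_1 = InvRound(s_0, k_7) = 0xA054
s_2 = InvRound(s_1, k_6) = 0x8A8B
s_3 = InvRound(s_2, k_5) = 0x438D
s_4 = InvRound(s_3, k_4) = 0xFAF4
s_5 = InvRound(s_4, k_3) = 0xD6D6
s_6 = InvRound(s_5, k_2) = 0x1D60
s_7 = InvRound(s_6, k_1) = 0xD6F2
s_8 = InvRound(s_7, k_0) = 0x73C9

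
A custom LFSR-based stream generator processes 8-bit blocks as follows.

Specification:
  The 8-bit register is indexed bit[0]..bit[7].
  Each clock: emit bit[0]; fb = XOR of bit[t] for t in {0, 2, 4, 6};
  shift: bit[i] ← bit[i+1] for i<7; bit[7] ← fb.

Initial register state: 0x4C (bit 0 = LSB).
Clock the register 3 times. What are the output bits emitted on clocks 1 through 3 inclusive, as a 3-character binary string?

reg_0 = 0x4C
clock 1: out=0, reg = 0x26
clock 2: out=0, reg = 0x93
clock 3: out=1, reg = 0x49

001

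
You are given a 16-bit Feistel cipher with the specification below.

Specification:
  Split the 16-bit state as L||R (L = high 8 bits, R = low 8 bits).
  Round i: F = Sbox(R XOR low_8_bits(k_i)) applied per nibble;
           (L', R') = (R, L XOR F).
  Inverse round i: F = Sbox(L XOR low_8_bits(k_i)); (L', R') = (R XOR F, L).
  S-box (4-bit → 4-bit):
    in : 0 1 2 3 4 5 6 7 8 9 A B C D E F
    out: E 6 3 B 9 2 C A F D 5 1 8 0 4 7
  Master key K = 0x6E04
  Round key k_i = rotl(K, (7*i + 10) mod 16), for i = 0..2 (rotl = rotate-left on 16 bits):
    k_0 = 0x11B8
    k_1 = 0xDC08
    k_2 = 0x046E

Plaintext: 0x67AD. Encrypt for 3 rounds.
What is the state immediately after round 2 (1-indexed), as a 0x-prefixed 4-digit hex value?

s_0 = plaintext = 0x67AD
s_1 = Round(s_0, k_0) = 0xAD05
s_2 = Round(s_1, k_1) = 0x054D
s_3 = Round(s_2, k_2) = 0x4D3E

0x054D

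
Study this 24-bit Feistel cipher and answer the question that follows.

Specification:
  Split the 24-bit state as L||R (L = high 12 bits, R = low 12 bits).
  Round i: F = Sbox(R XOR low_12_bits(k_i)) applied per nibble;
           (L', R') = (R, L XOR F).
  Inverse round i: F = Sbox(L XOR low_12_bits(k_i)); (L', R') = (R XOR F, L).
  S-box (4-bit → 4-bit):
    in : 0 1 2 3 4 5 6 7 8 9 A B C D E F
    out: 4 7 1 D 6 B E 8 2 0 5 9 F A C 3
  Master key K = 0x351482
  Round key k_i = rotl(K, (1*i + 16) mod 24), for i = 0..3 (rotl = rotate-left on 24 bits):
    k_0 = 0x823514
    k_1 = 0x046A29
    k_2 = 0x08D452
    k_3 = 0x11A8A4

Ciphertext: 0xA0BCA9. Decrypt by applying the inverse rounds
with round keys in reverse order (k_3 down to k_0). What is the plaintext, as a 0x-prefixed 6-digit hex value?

s_0 = ciphertext = 0xA0BCA9
s_1 = InvRound(s_0, k_3) = 0xDFAA0B
s_2 = InvRound(s_1, k_2) = 0xA59DFA
s_3 = InvRound(s_2, k_1) = 0x97EA59
s_4 = InvRound(s_3, k_0) = 0x5BC97E

0x5BC97E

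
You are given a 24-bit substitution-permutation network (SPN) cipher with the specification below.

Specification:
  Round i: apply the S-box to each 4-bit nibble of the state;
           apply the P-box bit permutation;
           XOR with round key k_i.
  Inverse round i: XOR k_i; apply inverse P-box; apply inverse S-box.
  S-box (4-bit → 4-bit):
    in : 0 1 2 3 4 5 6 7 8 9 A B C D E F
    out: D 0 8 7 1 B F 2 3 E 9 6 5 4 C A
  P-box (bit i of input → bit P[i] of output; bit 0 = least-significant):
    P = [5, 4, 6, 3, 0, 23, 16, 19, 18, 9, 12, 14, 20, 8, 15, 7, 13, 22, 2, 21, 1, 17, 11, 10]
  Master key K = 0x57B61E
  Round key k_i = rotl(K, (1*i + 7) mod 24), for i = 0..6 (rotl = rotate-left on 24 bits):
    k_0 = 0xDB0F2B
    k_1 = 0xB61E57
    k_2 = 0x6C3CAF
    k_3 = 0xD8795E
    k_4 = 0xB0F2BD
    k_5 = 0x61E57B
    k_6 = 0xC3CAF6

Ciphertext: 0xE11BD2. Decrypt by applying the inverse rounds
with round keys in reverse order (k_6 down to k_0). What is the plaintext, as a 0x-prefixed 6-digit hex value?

s_0 = ciphertext = 0xE11BD2
s_1 = InvRound(s_0, k_6) = 0x7EBE14
s_2 = InvRound(s_1, k_5) = 0x3D8600
s_3 = InvRound(s_2, k_4) = 0x2C2065
s_4 = InvRound(s_3, k_3) = 0xCF8085
s_5 = InvRound(s_4, k_2) = 0x6ADDBA
s_6 = InvRound(s_5, k_1) = 0x1B6550
s_7 = InvRound(s_6, k_0) = 0xC81F86

0xC81F86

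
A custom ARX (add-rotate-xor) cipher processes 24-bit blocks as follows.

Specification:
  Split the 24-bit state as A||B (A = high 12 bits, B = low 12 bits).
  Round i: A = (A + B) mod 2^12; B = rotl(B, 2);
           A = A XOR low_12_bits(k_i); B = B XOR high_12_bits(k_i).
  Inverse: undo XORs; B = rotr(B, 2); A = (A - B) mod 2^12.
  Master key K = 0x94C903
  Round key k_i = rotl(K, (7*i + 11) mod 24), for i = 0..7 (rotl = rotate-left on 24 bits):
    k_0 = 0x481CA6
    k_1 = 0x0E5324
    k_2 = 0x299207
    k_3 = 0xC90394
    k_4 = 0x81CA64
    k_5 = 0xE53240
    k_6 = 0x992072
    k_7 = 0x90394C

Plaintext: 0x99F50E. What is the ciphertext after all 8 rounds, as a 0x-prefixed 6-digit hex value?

0x333B3D

s_0 = plaintext = 0x99F50E
s_1 = Round(s_0, k_0) = 0x20B0B8
s_2 = Round(s_1, k_1) = 0x1E7205
s_3 = Round(s_2, k_2) = 0x1EBA8D
s_4 = Round(s_3, k_3) = 0xFEC6A6
s_5 = Round(s_4, k_4) = 0xCF6285
s_6 = Round(s_5, k_5) = 0xD3B447
s_7 = Round(s_6, k_6) = 0x1F088F
s_8 = Round(s_7, k_7) = 0x333B3D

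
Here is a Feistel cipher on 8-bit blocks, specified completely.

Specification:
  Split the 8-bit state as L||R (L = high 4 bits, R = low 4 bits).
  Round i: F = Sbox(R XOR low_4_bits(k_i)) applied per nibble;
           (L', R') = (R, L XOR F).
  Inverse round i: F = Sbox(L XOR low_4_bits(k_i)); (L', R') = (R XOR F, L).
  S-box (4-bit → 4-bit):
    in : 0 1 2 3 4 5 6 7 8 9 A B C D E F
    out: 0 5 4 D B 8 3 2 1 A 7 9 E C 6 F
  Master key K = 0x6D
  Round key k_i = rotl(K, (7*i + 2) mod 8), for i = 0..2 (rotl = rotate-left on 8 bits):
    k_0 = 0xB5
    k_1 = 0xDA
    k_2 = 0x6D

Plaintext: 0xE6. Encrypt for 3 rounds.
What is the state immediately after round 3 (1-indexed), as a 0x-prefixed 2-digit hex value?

0xC6

s_0 = plaintext = 0xE6
s_1 = Round(s_0, k_0) = 0x63
s_2 = Round(s_1, k_1) = 0x3C
s_3 = Round(s_2, k_2) = 0xC6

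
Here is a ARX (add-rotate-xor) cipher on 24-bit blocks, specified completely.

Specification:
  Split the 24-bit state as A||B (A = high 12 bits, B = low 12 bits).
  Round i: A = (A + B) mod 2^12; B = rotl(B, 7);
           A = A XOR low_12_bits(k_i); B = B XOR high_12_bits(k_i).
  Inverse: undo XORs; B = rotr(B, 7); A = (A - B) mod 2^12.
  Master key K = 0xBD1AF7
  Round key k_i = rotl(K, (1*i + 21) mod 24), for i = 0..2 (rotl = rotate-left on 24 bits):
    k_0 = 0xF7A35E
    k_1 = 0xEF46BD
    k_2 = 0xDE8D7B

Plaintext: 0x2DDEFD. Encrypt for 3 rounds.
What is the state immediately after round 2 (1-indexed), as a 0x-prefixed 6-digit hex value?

s_0 = plaintext = 0x2DDEFD
s_1 = Round(s_0, k_0) = 0x28418D
s_2 = Round(s_1, k_1) = 0x2AC878
s_3 = Round(s_2, k_2) = 0x65F1AB

0x2AC878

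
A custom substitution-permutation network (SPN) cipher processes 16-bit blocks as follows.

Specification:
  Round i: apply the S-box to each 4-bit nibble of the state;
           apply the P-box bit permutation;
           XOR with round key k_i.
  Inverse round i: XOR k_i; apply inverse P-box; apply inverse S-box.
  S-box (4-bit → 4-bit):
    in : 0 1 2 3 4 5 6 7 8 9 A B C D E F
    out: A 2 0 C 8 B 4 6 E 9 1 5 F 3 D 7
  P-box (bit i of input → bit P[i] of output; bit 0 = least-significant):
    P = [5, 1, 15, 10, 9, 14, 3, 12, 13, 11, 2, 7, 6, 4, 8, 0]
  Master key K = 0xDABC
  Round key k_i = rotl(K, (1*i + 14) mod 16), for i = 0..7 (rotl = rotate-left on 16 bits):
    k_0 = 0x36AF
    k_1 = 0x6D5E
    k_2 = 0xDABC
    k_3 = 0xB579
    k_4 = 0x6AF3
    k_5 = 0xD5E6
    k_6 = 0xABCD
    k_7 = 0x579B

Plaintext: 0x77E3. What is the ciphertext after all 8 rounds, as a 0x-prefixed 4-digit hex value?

0x771F

s_0 = plaintext = 0x77E3
s_1 = Round(s_0, k_0) = 0xA9B3
s_2 = Round(s_1, k_1) = 0xCB96
s_3 = Round(s_2, k_2) = 0x69E9
s_4 = Round(s_3, k_3) = 0x82D1
s_5 = Round(s_4, k_4) = 0x29E0
s_6 = Round(s_5, k_5) = 0xE36C
s_7 = Round(s_6, k_6) = 0x2E22
s_8 = Round(s_7, k_7) = 0x771F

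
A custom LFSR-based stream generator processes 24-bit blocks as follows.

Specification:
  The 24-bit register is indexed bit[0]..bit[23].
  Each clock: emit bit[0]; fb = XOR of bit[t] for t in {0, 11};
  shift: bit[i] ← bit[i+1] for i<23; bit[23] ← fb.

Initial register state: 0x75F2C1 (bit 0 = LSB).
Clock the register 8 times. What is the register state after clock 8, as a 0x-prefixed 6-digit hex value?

reg_0 = 0x75F2C1
clock 1: out=1, reg = 0xBAF960
clock 2: out=0, reg = 0xDD7CB0
clock 3: out=0, reg = 0xEEBE58
clock 4: out=0, reg = 0xF75F2C
clock 5: out=0, reg = 0xFBAF96
clock 6: out=0, reg = 0xFDD7CB
clock 7: out=1, reg = 0xFEEBE5
clock 8: out=1, reg = 0x7F75F2

0x7F75F2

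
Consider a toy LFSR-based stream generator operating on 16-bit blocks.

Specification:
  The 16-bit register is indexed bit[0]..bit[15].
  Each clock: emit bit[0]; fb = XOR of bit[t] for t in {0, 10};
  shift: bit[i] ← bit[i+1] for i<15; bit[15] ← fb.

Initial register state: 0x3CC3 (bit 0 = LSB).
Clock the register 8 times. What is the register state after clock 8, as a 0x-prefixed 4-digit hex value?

reg_0 = 0x3CC3
clock 1: out=1, reg = 0x1E61
clock 2: out=1, reg = 0x0F30
clock 3: out=0, reg = 0x8798
clock 4: out=0, reg = 0xC3CC
clock 5: out=0, reg = 0x61E6
clock 6: out=0, reg = 0x30F3
clock 7: out=1, reg = 0x9879
clock 8: out=1, reg = 0xCC3C

0xCC3C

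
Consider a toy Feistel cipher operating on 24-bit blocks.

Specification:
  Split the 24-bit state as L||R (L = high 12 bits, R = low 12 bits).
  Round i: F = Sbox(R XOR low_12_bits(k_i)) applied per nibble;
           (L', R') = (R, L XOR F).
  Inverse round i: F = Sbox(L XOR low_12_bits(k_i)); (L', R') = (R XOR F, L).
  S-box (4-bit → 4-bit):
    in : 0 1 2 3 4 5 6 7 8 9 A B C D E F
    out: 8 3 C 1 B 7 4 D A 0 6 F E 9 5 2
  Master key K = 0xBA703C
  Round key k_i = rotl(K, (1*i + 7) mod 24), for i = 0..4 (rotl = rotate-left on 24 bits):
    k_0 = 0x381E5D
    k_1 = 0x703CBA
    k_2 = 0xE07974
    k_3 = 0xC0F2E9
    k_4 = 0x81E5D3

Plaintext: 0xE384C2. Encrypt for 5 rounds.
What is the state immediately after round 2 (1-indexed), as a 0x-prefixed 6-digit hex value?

s_0 = plaintext = 0xE384C2
s_1 = Round(s_0, k_0) = 0x4C283A
s_2 = Round(s_1, k_1) = 0x83AF6A
s_3 = Round(s_2, k_2) = 0xF6AC0F
s_4 = Round(s_3, k_3) = 0xC0FA3E
s_5 = Round(s_4, k_4) = 0xA3EE56

0x83AF6A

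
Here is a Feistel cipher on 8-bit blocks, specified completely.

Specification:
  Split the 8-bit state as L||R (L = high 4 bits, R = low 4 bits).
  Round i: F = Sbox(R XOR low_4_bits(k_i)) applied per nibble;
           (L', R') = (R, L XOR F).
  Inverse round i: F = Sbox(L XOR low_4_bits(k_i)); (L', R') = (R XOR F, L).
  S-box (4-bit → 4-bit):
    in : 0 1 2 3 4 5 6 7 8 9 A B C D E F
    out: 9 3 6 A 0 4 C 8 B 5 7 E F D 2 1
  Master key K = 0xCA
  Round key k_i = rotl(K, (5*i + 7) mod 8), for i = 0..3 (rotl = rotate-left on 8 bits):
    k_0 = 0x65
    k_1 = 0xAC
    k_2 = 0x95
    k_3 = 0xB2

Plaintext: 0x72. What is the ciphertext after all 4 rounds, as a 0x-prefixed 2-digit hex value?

s_0 = plaintext = 0x72
s_1 = Round(s_0, k_0) = 0x2F
s_2 = Round(s_1, k_1) = 0xF8
s_3 = Round(s_2, k_2) = 0x82
s_4 = Round(s_3, k_3) = 0x21

0x21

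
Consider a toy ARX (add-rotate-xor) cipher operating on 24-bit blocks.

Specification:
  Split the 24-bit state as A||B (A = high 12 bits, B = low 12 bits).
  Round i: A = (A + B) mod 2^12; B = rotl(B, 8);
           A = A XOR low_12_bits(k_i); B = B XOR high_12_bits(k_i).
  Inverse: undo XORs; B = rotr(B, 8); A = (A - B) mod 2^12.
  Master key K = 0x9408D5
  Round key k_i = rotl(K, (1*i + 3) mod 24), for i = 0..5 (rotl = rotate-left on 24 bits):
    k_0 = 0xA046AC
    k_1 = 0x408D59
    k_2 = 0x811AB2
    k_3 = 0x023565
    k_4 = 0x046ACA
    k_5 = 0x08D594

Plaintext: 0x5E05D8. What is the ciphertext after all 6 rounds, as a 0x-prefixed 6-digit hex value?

s_0 = plaintext = 0x5E05D8
s_1 = Round(s_0, k_0) = 0xD14259
s_2 = Round(s_1, k_1) = 0x234D2D
s_3 = Round(s_2, k_2) = 0x5D35C3
s_4 = Round(s_3, k_3) = 0xEF337F
s_5 = Round(s_4, k_4) = 0x8B8F71
s_6 = Round(s_5, k_5) = 0xDBD17A

0xDBD17A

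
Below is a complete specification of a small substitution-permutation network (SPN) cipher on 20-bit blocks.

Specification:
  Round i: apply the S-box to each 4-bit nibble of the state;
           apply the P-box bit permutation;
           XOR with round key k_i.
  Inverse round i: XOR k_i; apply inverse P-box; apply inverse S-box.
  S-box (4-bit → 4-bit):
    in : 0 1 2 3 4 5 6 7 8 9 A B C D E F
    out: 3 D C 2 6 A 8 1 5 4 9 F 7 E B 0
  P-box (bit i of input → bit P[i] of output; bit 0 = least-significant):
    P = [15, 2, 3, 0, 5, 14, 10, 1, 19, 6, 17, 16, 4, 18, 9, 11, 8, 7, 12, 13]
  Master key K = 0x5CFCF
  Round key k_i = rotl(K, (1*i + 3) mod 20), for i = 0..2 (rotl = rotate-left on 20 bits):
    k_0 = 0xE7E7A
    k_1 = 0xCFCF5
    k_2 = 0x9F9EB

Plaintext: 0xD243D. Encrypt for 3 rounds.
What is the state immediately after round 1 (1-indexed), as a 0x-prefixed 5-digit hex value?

0xC04B7

s_0 = plaintext = 0xD243D
s_1 = Round(s_0, k_0) = 0xC04B7
s_2 = Round(s_1, k_1) = 0xA2907
s_3 = Round(s_2, k_2) = 0xB12CB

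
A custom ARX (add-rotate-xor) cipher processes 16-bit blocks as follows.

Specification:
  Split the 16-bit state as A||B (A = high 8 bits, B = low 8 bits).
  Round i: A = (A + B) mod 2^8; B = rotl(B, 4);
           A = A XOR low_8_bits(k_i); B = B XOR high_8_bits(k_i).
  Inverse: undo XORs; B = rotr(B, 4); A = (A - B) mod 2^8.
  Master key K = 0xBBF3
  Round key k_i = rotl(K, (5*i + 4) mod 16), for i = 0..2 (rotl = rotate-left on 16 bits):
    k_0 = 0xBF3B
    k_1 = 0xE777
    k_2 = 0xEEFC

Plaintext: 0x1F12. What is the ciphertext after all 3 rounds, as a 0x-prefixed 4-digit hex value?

0x110E

s_0 = plaintext = 0x1F12
s_1 = Round(s_0, k_0) = 0x0A9E
s_2 = Round(s_1, k_1) = 0xDF0E
s_3 = Round(s_2, k_2) = 0x110E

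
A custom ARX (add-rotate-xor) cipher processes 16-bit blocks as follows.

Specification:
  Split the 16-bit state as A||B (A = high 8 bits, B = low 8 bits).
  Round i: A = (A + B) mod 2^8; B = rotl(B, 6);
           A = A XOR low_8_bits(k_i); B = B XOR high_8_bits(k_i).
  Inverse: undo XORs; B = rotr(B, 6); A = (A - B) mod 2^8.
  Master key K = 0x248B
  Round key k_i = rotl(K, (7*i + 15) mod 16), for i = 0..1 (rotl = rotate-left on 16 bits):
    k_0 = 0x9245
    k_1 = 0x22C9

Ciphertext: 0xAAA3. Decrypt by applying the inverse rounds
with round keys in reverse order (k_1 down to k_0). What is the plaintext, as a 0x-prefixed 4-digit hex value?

s_0 = ciphertext = 0xAAA3
s_1 = InvRound(s_0, k_1) = 0x5D06
s_2 = InvRound(s_1, k_0) = 0xC652

0xC652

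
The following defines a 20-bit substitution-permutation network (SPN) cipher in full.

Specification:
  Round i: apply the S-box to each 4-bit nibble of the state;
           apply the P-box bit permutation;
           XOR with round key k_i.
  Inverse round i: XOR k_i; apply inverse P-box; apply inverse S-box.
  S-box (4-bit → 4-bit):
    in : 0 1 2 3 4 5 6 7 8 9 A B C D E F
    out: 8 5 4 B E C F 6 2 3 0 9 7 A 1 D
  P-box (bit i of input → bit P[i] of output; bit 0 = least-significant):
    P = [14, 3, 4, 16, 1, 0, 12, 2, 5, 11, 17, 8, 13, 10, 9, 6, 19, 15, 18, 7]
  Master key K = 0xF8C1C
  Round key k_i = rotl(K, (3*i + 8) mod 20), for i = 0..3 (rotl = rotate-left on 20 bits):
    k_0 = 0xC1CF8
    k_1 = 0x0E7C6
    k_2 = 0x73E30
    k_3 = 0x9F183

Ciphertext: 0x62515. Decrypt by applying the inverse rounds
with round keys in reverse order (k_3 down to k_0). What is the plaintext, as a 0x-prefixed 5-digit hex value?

0xEC69C

s_0 = ciphertext = 0x62515
s_1 = InvRound(s_0, k_3) = 0x682FF
s_2 = InvRound(s_1, k_2) = 0xD386D
s_3 = InvRound(s_2, k_1) = 0x673C3
s_4 = InvRound(s_3, k_0) = 0xEC69C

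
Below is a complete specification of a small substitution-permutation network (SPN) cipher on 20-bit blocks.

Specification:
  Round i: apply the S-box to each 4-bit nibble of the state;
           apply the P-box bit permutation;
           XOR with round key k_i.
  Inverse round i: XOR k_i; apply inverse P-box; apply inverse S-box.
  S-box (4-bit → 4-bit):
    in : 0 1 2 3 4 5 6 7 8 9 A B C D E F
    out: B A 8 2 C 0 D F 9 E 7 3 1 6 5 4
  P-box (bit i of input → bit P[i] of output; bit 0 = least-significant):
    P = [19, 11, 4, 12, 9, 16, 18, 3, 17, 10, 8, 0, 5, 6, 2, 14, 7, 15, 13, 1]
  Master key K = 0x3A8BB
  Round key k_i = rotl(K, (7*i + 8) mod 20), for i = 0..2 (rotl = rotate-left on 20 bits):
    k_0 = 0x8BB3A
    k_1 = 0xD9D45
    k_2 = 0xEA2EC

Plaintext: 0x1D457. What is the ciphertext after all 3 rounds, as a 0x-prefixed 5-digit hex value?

0x107FF

s_0 = plaintext = 0x1D457
s_1 = Round(s_0, k_0) = 0x0226D
s_2 = Round(s_1, k_1) = 0x957DE
s_3 = Round(s_2, k_2) = 0x107FF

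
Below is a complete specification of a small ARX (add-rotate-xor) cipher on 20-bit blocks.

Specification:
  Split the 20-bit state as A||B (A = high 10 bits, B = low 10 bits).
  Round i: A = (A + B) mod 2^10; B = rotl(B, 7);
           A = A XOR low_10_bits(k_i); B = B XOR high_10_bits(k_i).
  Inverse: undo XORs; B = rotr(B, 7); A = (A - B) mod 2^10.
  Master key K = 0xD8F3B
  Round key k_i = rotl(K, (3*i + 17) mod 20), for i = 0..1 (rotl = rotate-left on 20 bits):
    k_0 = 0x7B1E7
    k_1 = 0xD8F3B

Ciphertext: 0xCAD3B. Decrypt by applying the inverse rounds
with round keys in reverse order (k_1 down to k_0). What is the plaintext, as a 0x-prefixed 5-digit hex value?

0xD9546

s_0 = ciphertext = 0xCAD3B
s_1 = InvRound(s_0, k_1) = 0x532C4
s_2 = InvRound(s_1, k_0) = 0xD9546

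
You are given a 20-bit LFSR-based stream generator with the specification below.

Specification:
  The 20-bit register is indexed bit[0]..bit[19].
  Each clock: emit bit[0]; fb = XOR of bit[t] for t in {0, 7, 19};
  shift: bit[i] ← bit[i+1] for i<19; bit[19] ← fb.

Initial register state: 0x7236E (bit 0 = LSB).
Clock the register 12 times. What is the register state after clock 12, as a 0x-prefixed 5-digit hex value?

reg_0 = 0x7236E
clock 1: out=0, reg = 0x391B7
clock 2: out=1, reg = 0x1C8DB
clock 3: out=1, reg = 0x0E46D
clock 4: out=1, reg = 0x87236
clock 5: out=0, reg = 0xC391B
clock 6: out=1, reg = 0x61C8D
clock 7: out=1, reg = 0x30E46
clock 8: out=0, reg = 0x18723
clock 9: out=1, reg = 0x8C391
clock 10: out=1, reg = 0xC61C8
clock 11: out=0, reg = 0x630E4
clock 12: out=0, reg = 0xB1872

0xB1872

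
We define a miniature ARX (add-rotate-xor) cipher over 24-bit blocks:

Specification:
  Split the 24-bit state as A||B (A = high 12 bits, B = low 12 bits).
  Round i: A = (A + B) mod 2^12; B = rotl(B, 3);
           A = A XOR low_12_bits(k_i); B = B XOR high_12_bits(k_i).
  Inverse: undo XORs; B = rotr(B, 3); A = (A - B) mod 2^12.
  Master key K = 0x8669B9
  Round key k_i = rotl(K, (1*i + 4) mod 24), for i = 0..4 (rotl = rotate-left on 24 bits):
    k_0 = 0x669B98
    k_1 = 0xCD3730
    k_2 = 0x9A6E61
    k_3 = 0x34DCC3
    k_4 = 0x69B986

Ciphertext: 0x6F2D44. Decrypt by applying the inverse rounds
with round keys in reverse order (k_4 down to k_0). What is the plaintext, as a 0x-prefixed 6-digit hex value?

s_0 = ciphertext = 0x6F2D44
s_1 = InvRound(s_0, k_4) = 0xFF9F7B
s_2 = InvRound(s_1, k_3) = 0x5B4D86
s_3 = InvRound(s_2, k_2) = 0xB51084
s_4 = InvRound(s_3, k_1) = 0xCD7F8A
s_5 = InvRound(s_4, k_0) = 0x01373C

0x01373C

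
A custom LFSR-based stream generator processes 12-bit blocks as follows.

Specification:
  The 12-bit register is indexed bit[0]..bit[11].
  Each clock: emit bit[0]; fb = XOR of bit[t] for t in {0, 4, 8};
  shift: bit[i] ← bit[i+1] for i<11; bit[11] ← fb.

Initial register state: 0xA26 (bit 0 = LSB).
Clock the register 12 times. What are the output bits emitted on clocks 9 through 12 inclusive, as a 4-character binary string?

0101

reg_0 = 0xA26
clock 1: out=0, reg = 0x513
clock 2: out=1, reg = 0xA89
clock 3: out=1, reg = 0xD44
clock 4: out=0, reg = 0xEA2
clock 5: out=0, reg = 0x751
clock 6: out=1, reg = 0xBA8
clock 7: out=0, reg = 0xDD4
clock 8: out=0, reg = 0x6EA
clock 9: out=0, reg = 0x375
clock 10: out=1, reg = 0x9BA
clock 11: out=0, reg = 0x4DD
clock 12: out=1, reg = 0x26E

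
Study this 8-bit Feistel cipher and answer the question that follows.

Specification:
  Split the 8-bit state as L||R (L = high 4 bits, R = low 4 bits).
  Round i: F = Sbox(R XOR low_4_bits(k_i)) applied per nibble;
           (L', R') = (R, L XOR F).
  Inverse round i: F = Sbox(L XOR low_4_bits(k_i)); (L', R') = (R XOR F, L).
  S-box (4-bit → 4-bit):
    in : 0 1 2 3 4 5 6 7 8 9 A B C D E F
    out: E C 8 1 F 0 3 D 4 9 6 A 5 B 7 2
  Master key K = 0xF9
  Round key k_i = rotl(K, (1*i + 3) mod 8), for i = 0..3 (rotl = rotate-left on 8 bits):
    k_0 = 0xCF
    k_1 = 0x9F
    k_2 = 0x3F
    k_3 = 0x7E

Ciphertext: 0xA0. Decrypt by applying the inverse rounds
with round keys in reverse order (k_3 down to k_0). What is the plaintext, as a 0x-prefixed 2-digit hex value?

s_0 = ciphertext = 0xA0
s_1 = InvRound(s_0, k_3) = 0xFA
s_2 = InvRound(s_1, k_2) = 0x4F
s_3 = InvRound(s_2, k_1) = 0x54
s_4 = InvRound(s_3, k_0) = 0x25

0x25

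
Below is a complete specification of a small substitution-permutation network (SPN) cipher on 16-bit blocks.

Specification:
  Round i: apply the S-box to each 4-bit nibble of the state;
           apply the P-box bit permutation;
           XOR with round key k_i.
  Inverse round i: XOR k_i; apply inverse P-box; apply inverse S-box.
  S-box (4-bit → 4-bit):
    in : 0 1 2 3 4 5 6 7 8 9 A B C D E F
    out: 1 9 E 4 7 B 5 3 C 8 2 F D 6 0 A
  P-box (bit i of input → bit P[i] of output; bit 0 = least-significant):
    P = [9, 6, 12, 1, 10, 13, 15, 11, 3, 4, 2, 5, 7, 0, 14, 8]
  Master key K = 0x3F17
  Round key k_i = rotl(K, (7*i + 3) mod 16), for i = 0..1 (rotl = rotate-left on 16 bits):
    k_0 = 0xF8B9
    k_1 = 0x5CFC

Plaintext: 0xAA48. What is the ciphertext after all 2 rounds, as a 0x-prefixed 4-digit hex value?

0x3C11

s_0 = plaintext = 0xAA48
s_1 = Round(s_0, k_0) = 0x4CAA
s_2 = Round(s_1, k_1) = 0x3C11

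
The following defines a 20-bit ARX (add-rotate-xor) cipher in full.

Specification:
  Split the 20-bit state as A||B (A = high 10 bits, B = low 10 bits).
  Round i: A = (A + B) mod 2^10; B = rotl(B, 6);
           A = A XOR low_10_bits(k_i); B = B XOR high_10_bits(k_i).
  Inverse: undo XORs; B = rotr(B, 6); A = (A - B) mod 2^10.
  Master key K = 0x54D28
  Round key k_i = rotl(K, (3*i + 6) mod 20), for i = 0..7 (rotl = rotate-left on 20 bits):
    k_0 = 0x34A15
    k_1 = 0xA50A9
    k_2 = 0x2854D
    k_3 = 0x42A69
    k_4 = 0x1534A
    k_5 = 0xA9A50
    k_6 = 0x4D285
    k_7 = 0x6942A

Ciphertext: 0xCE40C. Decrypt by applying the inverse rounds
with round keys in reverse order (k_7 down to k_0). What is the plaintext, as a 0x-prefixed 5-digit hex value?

0xC0944

s_0 = ciphertext = 0xCE40C
s_1 = InvRound(s_0, k_7) = 0x1F696
s_2 = InvRound(s_1, k_6) = 0x32A2E
s_3 = InvRound(s_2, k_5) = 0x86082
s_4 = InvRound(s_3, k_4) = 0xFBD63
s_5 = InvRound(s_4, k_3) = 0xBD691
s_6 = InvRound(s_5, k_2) = 0x2C308
s_7 = InvRound(s_6, k_1) = 0x94DC6
s_8 = InvRound(s_7, k_0) = 0xC0944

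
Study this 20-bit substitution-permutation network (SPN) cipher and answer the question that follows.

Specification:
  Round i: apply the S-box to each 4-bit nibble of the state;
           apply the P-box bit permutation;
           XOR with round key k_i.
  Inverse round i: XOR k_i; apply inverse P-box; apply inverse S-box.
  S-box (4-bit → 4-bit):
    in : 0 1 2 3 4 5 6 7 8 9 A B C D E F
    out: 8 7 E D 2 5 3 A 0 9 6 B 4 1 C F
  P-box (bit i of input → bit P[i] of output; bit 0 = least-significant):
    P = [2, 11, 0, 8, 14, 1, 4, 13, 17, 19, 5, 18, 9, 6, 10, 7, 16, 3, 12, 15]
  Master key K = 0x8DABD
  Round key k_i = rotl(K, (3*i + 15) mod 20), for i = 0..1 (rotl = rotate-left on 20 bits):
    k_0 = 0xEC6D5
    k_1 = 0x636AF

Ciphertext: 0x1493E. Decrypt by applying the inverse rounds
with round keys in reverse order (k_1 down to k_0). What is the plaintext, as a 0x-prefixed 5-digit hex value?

0x3F1BF

s_0 = ciphertext = 0x1493E
s_1 = InvRound(s_0, k_1) = 0x53932
s_2 = InvRound(s_1, k_0) = 0x3F1BF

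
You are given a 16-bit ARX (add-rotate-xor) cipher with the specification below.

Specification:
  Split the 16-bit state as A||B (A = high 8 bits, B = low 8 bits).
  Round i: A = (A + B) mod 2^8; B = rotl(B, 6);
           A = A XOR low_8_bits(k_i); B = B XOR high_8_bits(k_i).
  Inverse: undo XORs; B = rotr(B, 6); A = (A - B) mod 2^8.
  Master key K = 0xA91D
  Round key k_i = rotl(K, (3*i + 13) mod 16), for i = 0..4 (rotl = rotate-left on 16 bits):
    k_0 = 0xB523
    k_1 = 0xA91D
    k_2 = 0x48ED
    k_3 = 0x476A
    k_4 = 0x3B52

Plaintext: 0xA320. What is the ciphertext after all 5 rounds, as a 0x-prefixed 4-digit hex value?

0x5575

s_0 = plaintext = 0xA320
s_1 = Round(s_0, k_0) = 0xE0BD
s_2 = Round(s_1, k_1) = 0x80C6
s_3 = Round(s_2, k_2) = 0xABF9
s_4 = Round(s_3, k_3) = 0xCE39
s_5 = Round(s_4, k_4) = 0x5575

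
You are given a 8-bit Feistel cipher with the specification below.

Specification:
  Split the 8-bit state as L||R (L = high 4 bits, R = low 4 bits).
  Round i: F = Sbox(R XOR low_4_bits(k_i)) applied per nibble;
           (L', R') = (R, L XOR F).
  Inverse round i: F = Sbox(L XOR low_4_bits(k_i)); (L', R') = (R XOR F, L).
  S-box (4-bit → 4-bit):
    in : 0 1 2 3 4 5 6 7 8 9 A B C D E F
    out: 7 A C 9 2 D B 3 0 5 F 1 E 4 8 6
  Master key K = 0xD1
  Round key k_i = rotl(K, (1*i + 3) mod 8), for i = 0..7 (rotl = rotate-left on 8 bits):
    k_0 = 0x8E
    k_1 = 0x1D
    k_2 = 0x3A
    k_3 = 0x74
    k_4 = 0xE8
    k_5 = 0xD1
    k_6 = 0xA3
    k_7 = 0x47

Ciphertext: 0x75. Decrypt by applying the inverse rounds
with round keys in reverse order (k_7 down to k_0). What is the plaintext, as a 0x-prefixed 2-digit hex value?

s_0 = ciphertext = 0x75
s_1 = InvRound(s_0, k_7) = 0x27
s_2 = InvRound(s_1, k_6) = 0xD2
s_3 = InvRound(s_2, k_5) = 0xCD
s_4 = InvRound(s_3, k_4) = 0xFC
s_5 = InvRound(s_4, k_3) = 0xDF
s_6 = InvRound(s_5, k_2) = 0xCD
s_7 = InvRound(s_6, k_1) = 0x7C
s_8 = InvRound(s_7, k_0) = 0x97

0x97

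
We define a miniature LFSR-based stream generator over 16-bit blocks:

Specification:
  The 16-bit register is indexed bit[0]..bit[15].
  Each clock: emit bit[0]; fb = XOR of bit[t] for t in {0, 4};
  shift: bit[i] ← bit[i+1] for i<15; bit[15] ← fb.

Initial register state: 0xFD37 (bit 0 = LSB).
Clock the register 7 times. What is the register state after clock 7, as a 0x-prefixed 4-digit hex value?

reg_0 = 0xFD37
clock 1: out=1, reg = 0x7E9B
clock 2: out=1, reg = 0x3F4D
clock 3: out=1, reg = 0x9FA6
clock 4: out=0, reg = 0x4FD3
clock 5: out=1, reg = 0x27E9
clock 6: out=1, reg = 0x93F4
clock 7: out=0, reg = 0xC9FA

0xC9FA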